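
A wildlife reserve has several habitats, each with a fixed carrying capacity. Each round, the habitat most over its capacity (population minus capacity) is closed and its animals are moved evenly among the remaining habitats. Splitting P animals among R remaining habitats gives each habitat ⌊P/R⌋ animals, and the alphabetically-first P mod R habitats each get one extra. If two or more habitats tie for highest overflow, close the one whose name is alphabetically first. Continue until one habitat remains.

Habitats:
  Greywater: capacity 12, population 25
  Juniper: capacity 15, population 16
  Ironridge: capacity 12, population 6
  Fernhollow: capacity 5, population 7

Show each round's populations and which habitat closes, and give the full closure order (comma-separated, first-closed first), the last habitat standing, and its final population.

Round 1: Fernhollow=7 Greywater=25 Ironridge=6 Juniper=16 → close Greywater (overflow 13)
  25÷3 = 8 each, +1 to first 1
Round 2: Fernhollow=16 Ironridge=14 Juniper=24 → close Fernhollow (overflow 11)
  16÷2 = 8 each, +1 to first 0
Round 3: Ironridge=22 Juniper=32 → close Juniper (overflow 17)
  32÷1 = 32 each, +1 to first 0

Closure order: Greywater, Fernhollow, Juniper
Last habitat: Ironridge with 54 animals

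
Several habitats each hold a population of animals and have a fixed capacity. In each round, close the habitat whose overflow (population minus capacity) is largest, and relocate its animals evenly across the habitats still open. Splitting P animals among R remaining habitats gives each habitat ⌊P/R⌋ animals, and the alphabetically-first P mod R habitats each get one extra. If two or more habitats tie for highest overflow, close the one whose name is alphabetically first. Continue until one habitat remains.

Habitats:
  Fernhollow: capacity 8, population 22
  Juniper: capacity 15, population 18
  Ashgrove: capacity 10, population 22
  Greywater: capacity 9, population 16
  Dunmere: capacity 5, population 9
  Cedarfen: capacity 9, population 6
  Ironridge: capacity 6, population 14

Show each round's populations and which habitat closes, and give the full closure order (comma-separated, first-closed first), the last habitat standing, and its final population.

Closure order: Fernhollow, Ashgrove, Greywater, Ironridge, Dunmere, Juniper
Last habitat: Cedarfen with 107 animals

Round 1: Ashgrove=22 Cedarfen=6 Dunmere=9 Fernhollow=22 Greywater=16 Ironridge=14 Juniper=18 → close Fernhollow (overflow 14)
  22÷6 = 3 each, +1 to first 4
Round 2: Ashgrove=26 Cedarfen=10 Dunmere=13 Greywater=20 Ironridge=17 Juniper=21 → close Ashgrove (overflow 16)
  26÷5 = 5 each, +1 to first 1
Round 3: Cedarfen=16 Dunmere=18 Greywater=25 Ironridge=22 Juniper=26 → close Greywater (overflow 16)
  25÷4 = 6 each, +1 to first 1
Round 4: Cedarfen=23 Dunmere=24 Ironridge=28 Juniper=32 → close Ironridge (overflow 22)
  28÷3 = 9 each, +1 to first 1
Round 5: Cedarfen=33 Dunmere=33 Juniper=41 → close Dunmere (overflow 28)
  33÷2 = 16 each, +1 to first 1
Round 6: Cedarfen=50 Juniper=57 → close Juniper (overflow 42)
  57÷1 = 57 each, +1 to first 0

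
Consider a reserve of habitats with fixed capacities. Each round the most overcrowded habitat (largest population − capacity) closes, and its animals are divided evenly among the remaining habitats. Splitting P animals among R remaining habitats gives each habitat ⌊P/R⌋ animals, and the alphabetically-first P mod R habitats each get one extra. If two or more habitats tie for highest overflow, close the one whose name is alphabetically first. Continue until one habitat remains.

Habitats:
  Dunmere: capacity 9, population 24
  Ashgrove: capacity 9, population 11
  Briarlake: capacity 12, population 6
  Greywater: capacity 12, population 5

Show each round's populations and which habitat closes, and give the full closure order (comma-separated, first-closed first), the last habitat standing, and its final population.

Closure order: Dunmere, Ashgrove, Briarlake
Last habitat: Greywater with 46 animals

Round 1: Ashgrove=11 Briarlake=6 Dunmere=24 Greywater=5 → close Dunmere (overflow 15)
  24÷3 = 8 each, +1 to first 0
Round 2: Ashgrove=19 Briarlake=14 Greywater=13 → close Ashgrove (overflow 10)
  19÷2 = 9 each, +1 to first 1
Round 3: Briarlake=24 Greywater=22 → close Briarlake (overflow 12)
  24÷1 = 24 each, +1 to first 0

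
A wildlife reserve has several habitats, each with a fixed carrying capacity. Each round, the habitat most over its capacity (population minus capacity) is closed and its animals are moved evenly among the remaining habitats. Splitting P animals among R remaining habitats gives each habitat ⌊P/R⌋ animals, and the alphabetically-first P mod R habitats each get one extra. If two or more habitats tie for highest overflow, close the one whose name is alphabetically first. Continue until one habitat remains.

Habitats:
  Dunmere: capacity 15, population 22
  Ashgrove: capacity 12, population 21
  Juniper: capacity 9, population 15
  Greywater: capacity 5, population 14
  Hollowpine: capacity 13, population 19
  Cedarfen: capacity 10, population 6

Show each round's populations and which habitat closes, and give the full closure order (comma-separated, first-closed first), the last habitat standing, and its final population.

Round 1: Ashgrove=21 Cedarfen=6 Dunmere=22 Greywater=14 Hollowpine=19 Juniper=15 → close Ashgrove (overflow 9)
  21÷5 = 4 each, +1 to first 1
Round 2: Cedarfen=11 Dunmere=26 Greywater=18 Hollowpine=23 Juniper=19 → close Greywater (overflow 13)
  18÷4 = 4 each, +1 to first 2
Round 3: Cedarfen=16 Dunmere=31 Hollowpine=27 Juniper=23 → close Dunmere (overflow 16)
  31÷3 = 10 each, +1 to first 1
Round 4: Cedarfen=27 Hollowpine=37 Juniper=33 → close Hollowpine (overflow 24)
  37÷2 = 18 each, +1 to first 1
Round 5: Cedarfen=46 Juniper=51 → close Juniper (overflow 42)
  51÷1 = 51 each, +1 to first 0

Closure order: Ashgrove, Greywater, Dunmere, Hollowpine, Juniper
Last habitat: Cedarfen with 97 animals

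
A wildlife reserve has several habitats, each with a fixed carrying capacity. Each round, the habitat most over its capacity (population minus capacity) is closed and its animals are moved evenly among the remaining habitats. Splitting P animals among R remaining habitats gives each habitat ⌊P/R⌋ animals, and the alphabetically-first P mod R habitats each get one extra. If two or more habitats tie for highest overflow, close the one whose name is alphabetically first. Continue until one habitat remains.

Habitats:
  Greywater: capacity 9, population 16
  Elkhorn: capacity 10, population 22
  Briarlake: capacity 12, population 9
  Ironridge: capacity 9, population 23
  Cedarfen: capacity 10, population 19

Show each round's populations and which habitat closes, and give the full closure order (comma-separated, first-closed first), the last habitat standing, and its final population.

Closure order: Ironridge, Elkhorn, Cedarfen, Greywater
Last habitat: Briarlake with 89 animals

Round 1: Briarlake=9 Cedarfen=19 Elkhorn=22 Greywater=16 Ironridge=23 → close Ironridge (overflow 14)
  23÷4 = 5 each, +1 to first 3
Round 2: Briarlake=15 Cedarfen=25 Elkhorn=28 Greywater=21 → close Elkhorn (overflow 18)
  28÷3 = 9 each, +1 to first 1
Round 3: Briarlake=25 Cedarfen=34 Greywater=30 → close Cedarfen (overflow 24)
  34÷2 = 17 each, +1 to first 0
Round 4: Briarlake=42 Greywater=47 → close Greywater (overflow 38)
  47÷1 = 47 each, +1 to first 0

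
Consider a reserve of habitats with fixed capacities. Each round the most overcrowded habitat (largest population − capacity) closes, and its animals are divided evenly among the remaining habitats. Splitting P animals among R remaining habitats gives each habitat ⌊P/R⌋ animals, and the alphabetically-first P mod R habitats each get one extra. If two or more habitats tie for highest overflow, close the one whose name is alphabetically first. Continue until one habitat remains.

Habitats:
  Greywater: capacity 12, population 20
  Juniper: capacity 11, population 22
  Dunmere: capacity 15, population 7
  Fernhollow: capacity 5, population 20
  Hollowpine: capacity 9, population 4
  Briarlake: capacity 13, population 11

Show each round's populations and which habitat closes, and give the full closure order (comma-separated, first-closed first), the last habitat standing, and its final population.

Closure order: Fernhollow, Juniper, Greywater, Briarlake, Hollowpine
Last habitat: Dunmere with 84 animals

Round 1: Briarlake=11 Dunmere=7 Fernhollow=20 Greywater=20 Hollowpine=4 Juniper=22 → close Fernhollow (overflow 15)
  20÷5 = 4 each, +1 to first 0
Round 2: Briarlake=15 Dunmere=11 Greywater=24 Hollowpine=8 Juniper=26 → close Juniper (overflow 15)
  26÷4 = 6 each, +1 to first 2
Round 3: Briarlake=22 Dunmere=18 Greywater=30 Hollowpine=14 → close Greywater (overflow 18)
  30÷3 = 10 each, +1 to first 0
Round 4: Briarlake=32 Dunmere=28 Hollowpine=24 → close Briarlake (overflow 19)
  32÷2 = 16 each, +1 to first 0
Round 5: Dunmere=44 Hollowpine=40 → close Hollowpine (overflow 31)
  40÷1 = 40 each, +1 to first 0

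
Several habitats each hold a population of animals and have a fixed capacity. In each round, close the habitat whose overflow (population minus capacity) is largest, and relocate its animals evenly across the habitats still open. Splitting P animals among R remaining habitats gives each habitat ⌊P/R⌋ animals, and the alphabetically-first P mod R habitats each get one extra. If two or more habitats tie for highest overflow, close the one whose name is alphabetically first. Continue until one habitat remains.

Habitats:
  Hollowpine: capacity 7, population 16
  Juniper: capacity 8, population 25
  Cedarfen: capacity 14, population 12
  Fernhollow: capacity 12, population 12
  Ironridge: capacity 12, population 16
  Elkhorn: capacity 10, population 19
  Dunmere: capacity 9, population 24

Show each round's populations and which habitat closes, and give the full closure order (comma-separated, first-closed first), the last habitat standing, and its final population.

Round 1: Cedarfen=12 Dunmere=24 Elkhorn=19 Fernhollow=12 Hollowpine=16 Ironridge=16 Juniper=25 → close Juniper (overflow 17)
  25÷6 = 4 each, +1 to first 1
Round 2: Cedarfen=17 Dunmere=28 Elkhorn=23 Fernhollow=16 Hollowpine=20 Ironridge=20 → close Dunmere (overflow 19)
  28÷5 = 5 each, +1 to first 3
Round 3: Cedarfen=23 Elkhorn=29 Fernhollow=22 Hollowpine=25 Ironridge=25 → close Elkhorn (overflow 19)
  29÷4 = 7 each, +1 to first 1
Round 4: Cedarfen=31 Fernhollow=29 Hollowpine=32 Ironridge=32 → close Hollowpine (overflow 25)
  32÷3 = 10 each, +1 to first 2
Round 5: Cedarfen=42 Fernhollow=40 Ironridge=42 → close Ironridge (overflow 30)
  42÷2 = 21 each, +1 to first 0
Round 6: Cedarfen=63 Fernhollow=61 → close Cedarfen (overflow 49)
  63÷1 = 63 each, +1 to first 0

Closure order: Juniper, Dunmere, Elkhorn, Hollowpine, Ironridge, Cedarfen
Last habitat: Fernhollow with 124 animals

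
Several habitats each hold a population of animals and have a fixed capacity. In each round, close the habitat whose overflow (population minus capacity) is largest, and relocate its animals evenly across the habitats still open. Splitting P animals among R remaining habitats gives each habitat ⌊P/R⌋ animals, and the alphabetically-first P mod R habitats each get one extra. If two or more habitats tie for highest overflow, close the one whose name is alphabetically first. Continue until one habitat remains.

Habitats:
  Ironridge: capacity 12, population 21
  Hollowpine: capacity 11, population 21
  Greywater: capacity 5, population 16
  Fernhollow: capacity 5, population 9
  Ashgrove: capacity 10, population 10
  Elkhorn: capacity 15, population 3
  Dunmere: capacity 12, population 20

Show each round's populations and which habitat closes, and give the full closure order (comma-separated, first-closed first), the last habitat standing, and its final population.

Closure order: Greywater, Hollowpine, Dunmere, Ironridge, Fernhollow, Ashgrove
Last habitat: Elkhorn with 100 animals

Round 1: Ashgrove=10 Dunmere=20 Elkhorn=3 Fernhollow=9 Greywater=16 Hollowpine=21 Ironridge=21 → close Greywater (overflow 11)
  16÷6 = 2 each, +1 to first 4
Round 2: Ashgrove=13 Dunmere=23 Elkhorn=6 Fernhollow=12 Hollowpine=23 Ironridge=23 → close Hollowpine (overflow 12)
  23÷5 = 4 each, +1 to first 3
Round 3: Ashgrove=18 Dunmere=28 Elkhorn=11 Fernhollow=16 Ironridge=27 → close Dunmere (overflow 16)
  28÷4 = 7 each, +1 to first 0
Round 4: Ashgrove=25 Elkhorn=18 Fernhollow=23 Ironridge=34 → close Ironridge (overflow 22)
  34÷3 = 11 each, +1 to first 1
Round 5: Ashgrove=37 Elkhorn=29 Fernhollow=34 → close Fernhollow (overflow 29)
  34÷2 = 17 each, +1 to first 0
Round 6: Ashgrove=54 Elkhorn=46 → close Ashgrove (overflow 44)
  54÷1 = 54 each, +1 to first 0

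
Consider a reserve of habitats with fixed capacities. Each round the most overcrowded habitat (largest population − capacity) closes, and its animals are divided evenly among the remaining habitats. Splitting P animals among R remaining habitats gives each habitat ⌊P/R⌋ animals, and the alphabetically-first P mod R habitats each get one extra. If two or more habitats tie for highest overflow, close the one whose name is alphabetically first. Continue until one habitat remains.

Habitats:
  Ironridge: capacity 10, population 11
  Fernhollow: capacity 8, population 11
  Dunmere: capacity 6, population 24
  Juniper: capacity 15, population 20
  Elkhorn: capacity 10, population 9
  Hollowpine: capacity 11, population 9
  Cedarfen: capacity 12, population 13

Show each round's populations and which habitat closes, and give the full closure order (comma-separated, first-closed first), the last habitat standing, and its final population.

Round 1: Cedarfen=13 Dunmere=24 Elkhorn=9 Fernhollow=11 Hollowpine=9 Ironridge=11 Juniper=20 → close Dunmere (overflow 18)
  24÷6 = 4 each, +1 to first 0
Round 2: Cedarfen=17 Elkhorn=13 Fernhollow=15 Hollowpine=13 Ironridge=15 Juniper=24 → close Juniper (overflow 9)
  24÷5 = 4 each, +1 to first 4
Round 3: Cedarfen=22 Elkhorn=18 Fernhollow=20 Hollowpine=18 Ironridge=19 → close Fernhollow (overflow 12)
  20÷4 = 5 each, +1 to first 0
Round 4: Cedarfen=27 Elkhorn=23 Hollowpine=23 Ironridge=24 → close Cedarfen (overflow 15)
  27÷3 = 9 each, +1 to first 0
Round 5: Elkhorn=32 Hollowpine=32 Ironridge=33 → close Ironridge (overflow 23)
  33÷2 = 16 each, +1 to first 1
Round 6: Elkhorn=49 Hollowpine=48 → close Elkhorn (overflow 39)
  49÷1 = 49 each, +1 to first 0

Closure order: Dunmere, Juniper, Fernhollow, Cedarfen, Ironridge, Elkhorn
Last habitat: Hollowpine with 97 animals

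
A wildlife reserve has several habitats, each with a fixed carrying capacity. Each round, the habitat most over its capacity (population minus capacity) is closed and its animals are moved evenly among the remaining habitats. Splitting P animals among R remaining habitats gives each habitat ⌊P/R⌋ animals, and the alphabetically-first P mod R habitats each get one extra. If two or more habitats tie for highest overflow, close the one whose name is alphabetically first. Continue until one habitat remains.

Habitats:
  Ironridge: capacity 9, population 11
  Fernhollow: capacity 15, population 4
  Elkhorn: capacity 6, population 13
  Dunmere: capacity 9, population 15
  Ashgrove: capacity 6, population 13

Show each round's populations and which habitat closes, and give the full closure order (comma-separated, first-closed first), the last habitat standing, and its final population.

Closure order: Ashgrove, Dunmere, Elkhorn, Ironridge
Last habitat: Fernhollow with 56 animals

Round 1: Ashgrove=13 Dunmere=15 Elkhorn=13 Fernhollow=4 Ironridge=11 → close Ashgrove (overflow 7)
  13÷4 = 3 each, +1 to first 1
Round 2: Dunmere=19 Elkhorn=16 Fernhollow=7 Ironridge=14 → close Dunmere (overflow 10)
  19÷3 = 6 each, +1 to first 1
Round 3: Elkhorn=23 Fernhollow=13 Ironridge=20 → close Elkhorn (overflow 17)
  23÷2 = 11 each, +1 to first 1
Round 4: Fernhollow=25 Ironridge=31 → close Ironridge (overflow 22)
  31÷1 = 31 each, +1 to first 0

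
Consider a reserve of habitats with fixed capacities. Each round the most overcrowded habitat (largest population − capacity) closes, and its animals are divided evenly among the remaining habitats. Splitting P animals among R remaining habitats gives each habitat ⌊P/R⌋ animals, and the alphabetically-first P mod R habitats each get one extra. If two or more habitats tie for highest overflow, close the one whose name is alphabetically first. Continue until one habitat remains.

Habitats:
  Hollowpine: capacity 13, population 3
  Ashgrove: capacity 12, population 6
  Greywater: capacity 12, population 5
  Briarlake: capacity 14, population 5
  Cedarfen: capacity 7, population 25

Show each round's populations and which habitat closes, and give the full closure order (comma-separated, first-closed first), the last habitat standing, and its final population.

Closure order: Cedarfen, Ashgrove, Greywater, Briarlake
Last habitat: Hollowpine with 44 animals

Round 1: Ashgrove=6 Briarlake=5 Cedarfen=25 Greywater=5 Hollowpine=3 → close Cedarfen (overflow 18)
  25÷4 = 6 each, +1 to first 1
Round 2: Ashgrove=13 Briarlake=11 Greywater=11 Hollowpine=9 → close Ashgrove (overflow 1)
  13÷3 = 4 each, +1 to first 1
Round 3: Briarlake=16 Greywater=15 Hollowpine=13 → close Greywater (overflow 3)
  15÷2 = 7 each, +1 to first 1
Round 4: Briarlake=24 Hollowpine=20 → close Briarlake (overflow 10)
  24÷1 = 24 each, +1 to first 0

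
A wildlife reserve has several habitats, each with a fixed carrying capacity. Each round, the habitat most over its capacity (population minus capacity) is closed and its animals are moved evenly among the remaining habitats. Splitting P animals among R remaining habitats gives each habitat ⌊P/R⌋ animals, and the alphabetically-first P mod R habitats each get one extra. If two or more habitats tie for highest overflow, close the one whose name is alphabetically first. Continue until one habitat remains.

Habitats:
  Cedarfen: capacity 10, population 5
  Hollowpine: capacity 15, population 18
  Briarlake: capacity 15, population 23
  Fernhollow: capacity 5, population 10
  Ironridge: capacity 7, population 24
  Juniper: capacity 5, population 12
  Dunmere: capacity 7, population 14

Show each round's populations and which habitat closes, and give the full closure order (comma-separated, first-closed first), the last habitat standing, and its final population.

Closure order: Ironridge, Briarlake, Dunmere, Juniper, Fernhollow, Hollowpine
Last habitat: Cedarfen with 106 animals

Round 1: Briarlake=23 Cedarfen=5 Dunmere=14 Fernhollow=10 Hollowpine=18 Ironridge=24 Juniper=12 → close Ironridge (overflow 17)
  24÷6 = 4 each, +1 to first 0
Round 2: Briarlake=27 Cedarfen=9 Dunmere=18 Fernhollow=14 Hollowpine=22 Juniper=16 → close Briarlake (overflow 12)
  27÷5 = 5 each, +1 to first 2
Round 3: Cedarfen=15 Dunmere=24 Fernhollow=19 Hollowpine=27 Juniper=21 → close Dunmere (overflow 17)
  24÷4 = 6 each, +1 to first 0
Round 4: Cedarfen=21 Fernhollow=25 Hollowpine=33 Juniper=27 → close Juniper (overflow 22)
  27÷3 = 9 each, +1 to first 0
Round 5: Cedarfen=30 Fernhollow=34 Hollowpine=42 → close Fernhollow (overflow 29)
  34÷2 = 17 each, +1 to first 0
Round 6: Cedarfen=47 Hollowpine=59 → close Hollowpine (overflow 44)
  59÷1 = 59 each, +1 to first 0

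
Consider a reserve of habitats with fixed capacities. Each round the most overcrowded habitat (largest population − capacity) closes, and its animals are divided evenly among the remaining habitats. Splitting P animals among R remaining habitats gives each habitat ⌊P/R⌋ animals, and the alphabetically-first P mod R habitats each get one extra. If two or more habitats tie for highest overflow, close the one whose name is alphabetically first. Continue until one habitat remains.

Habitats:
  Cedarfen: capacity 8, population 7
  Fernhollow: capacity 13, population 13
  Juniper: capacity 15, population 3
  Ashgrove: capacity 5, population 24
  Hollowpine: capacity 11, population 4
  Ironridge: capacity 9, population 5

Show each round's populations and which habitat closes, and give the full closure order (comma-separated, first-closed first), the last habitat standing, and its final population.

Round 1: Ashgrove=24 Cedarfen=7 Fernhollow=13 Hollowpine=4 Ironridge=5 Juniper=3 → close Ashgrove (overflow 19)
  24÷5 = 4 each, +1 to first 4
Round 2: Cedarfen=12 Fernhollow=18 Hollowpine=9 Ironridge=10 Juniper=7 → close Fernhollow (overflow 5)
  18÷4 = 4 each, +1 to first 2
Round 3: Cedarfen=17 Hollowpine=14 Ironridge=14 Juniper=11 → close Cedarfen (overflow 9)
  17÷3 = 5 each, +1 to first 2
Round 4: Hollowpine=20 Ironridge=20 Juniper=16 → close Ironridge (overflow 11)
  20÷2 = 10 each, +1 to first 0
Round 5: Hollowpine=30 Juniper=26 → close Hollowpine (overflow 19)
  30÷1 = 30 each, +1 to first 0

Closure order: Ashgrove, Fernhollow, Cedarfen, Ironridge, Hollowpine
Last habitat: Juniper with 56 animals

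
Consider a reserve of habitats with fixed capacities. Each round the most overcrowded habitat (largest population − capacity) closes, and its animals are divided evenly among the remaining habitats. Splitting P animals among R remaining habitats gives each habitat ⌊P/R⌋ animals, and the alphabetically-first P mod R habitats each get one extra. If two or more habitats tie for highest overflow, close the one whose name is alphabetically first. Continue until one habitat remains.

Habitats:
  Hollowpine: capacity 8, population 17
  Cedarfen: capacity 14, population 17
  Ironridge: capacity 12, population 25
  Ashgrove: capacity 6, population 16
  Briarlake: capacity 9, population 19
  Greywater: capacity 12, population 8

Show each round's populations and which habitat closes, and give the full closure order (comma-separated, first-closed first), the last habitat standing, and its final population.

Closure order: Ironridge, Ashgrove, Briarlake, Hollowpine, Cedarfen
Last habitat: Greywater with 102 animals

Round 1: Ashgrove=16 Briarlake=19 Cedarfen=17 Greywater=8 Hollowpine=17 Ironridge=25 → close Ironridge (overflow 13)
  25÷5 = 5 each, +1 to first 0
Round 2: Ashgrove=21 Briarlake=24 Cedarfen=22 Greywater=13 Hollowpine=22 → close Ashgrove (overflow 15)
  21÷4 = 5 each, +1 to first 1
Round 3: Briarlake=30 Cedarfen=27 Greywater=18 Hollowpine=27 → close Briarlake (overflow 21)
  30÷3 = 10 each, +1 to first 0
Round 4: Cedarfen=37 Greywater=28 Hollowpine=37 → close Hollowpine (overflow 29)
  37÷2 = 18 each, +1 to first 1
Round 5: Cedarfen=56 Greywater=46 → close Cedarfen (overflow 42)
  56÷1 = 56 each, +1 to first 0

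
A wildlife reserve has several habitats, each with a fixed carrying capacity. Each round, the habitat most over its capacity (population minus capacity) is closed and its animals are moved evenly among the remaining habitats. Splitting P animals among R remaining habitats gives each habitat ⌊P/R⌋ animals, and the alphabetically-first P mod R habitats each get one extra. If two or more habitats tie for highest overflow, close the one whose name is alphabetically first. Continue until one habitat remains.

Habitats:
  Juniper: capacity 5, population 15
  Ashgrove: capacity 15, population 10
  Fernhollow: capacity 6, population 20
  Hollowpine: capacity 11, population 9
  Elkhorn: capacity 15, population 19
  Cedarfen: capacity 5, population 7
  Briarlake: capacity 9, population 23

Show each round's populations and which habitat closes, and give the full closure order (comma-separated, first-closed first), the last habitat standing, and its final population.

Round 1: Ashgrove=10 Briarlake=23 Cedarfen=7 Elkhorn=19 Fernhollow=20 Hollowpine=9 Juniper=15 → close Briarlake (overflow 14)
  23÷6 = 3 each, +1 to first 5
Round 2: Ashgrove=14 Cedarfen=11 Elkhorn=23 Fernhollow=24 Hollowpine=13 Juniper=18 → close Fernhollow (overflow 18)
  24÷5 = 4 each, +1 to first 4
Round 3: Ashgrove=19 Cedarfen=16 Elkhorn=28 Hollowpine=18 Juniper=22 → close Juniper (overflow 17)
  22÷4 = 5 each, +1 to first 2
Round 4: Ashgrove=25 Cedarfen=22 Elkhorn=33 Hollowpine=23 → close Elkhorn (overflow 18)
  33÷3 = 11 each, +1 to first 0
Round 5: Ashgrove=36 Cedarfen=33 Hollowpine=34 → close Cedarfen (overflow 28)
  33÷2 = 16 each, +1 to first 1
Round 6: Ashgrove=53 Hollowpine=50 → close Hollowpine (overflow 39)
  50÷1 = 50 each, +1 to first 0

Closure order: Briarlake, Fernhollow, Juniper, Elkhorn, Cedarfen, Hollowpine
Last habitat: Ashgrove with 103 animals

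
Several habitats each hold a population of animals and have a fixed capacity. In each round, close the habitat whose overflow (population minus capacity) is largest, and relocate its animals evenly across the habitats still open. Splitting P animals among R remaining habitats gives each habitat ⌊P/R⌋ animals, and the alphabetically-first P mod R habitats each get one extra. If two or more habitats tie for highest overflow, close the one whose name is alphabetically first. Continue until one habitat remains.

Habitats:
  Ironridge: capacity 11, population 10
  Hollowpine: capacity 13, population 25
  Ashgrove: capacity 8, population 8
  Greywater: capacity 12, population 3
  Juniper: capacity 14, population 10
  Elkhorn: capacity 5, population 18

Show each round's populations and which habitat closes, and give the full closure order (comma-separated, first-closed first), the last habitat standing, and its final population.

Closure order: Elkhorn, Hollowpine, Ashgrove, Ironridge, Juniper
Last habitat: Greywater with 74 animals

Round 1: Ashgrove=8 Elkhorn=18 Greywater=3 Hollowpine=25 Ironridge=10 Juniper=10 → close Elkhorn (overflow 13)
  18÷5 = 3 each, +1 to first 3
Round 2: Ashgrove=12 Greywater=7 Hollowpine=29 Ironridge=13 Juniper=13 → close Hollowpine (overflow 16)
  29÷4 = 7 each, +1 to first 1
Round 3: Ashgrove=20 Greywater=14 Ironridge=20 Juniper=20 → close Ashgrove (overflow 12)
  20÷3 = 6 each, +1 to first 2
Round 4: Greywater=21 Ironridge=27 Juniper=26 → close Ironridge (overflow 16)
  27÷2 = 13 each, +1 to first 1
Round 5: Greywater=35 Juniper=39 → close Juniper (overflow 25)
  39÷1 = 39 each, +1 to first 0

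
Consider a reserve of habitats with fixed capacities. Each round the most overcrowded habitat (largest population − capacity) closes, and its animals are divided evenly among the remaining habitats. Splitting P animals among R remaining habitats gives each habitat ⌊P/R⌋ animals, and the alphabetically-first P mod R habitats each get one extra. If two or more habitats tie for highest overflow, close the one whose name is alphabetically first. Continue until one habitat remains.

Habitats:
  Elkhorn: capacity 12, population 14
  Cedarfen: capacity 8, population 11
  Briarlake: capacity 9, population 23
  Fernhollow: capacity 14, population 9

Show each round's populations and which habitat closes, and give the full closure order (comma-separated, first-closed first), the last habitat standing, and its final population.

Round 1: Briarlake=23 Cedarfen=11 Elkhorn=14 Fernhollow=9 → close Briarlake (overflow 14)
  23÷3 = 7 each, +1 to first 2
Round 2: Cedarfen=19 Elkhorn=22 Fernhollow=16 → close Cedarfen (overflow 11)
  19÷2 = 9 each, +1 to first 1
Round 3: Elkhorn=32 Fernhollow=25 → close Elkhorn (overflow 20)
  32÷1 = 32 each, +1 to first 0

Closure order: Briarlake, Cedarfen, Elkhorn
Last habitat: Fernhollow with 57 animals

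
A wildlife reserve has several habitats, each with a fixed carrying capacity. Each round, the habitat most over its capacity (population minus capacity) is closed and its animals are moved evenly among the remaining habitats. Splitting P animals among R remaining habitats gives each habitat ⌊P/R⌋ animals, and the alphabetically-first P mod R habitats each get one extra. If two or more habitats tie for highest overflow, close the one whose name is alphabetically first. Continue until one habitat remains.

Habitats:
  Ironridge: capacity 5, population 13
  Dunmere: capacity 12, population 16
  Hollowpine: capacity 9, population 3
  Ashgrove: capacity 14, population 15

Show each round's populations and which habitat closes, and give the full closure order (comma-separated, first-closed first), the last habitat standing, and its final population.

Closure order: Ironridge, Dunmere, Ashgrove
Last habitat: Hollowpine with 47 animals

Round 1: Ashgrove=15 Dunmere=16 Hollowpine=3 Ironridge=13 → close Ironridge (overflow 8)
  13÷3 = 4 each, +1 to first 1
Round 2: Ashgrove=20 Dunmere=20 Hollowpine=7 → close Dunmere (overflow 8)
  20÷2 = 10 each, +1 to first 0
Round 3: Ashgrove=30 Hollowpine=17 → close Ashgrove (overflow 16)
  30÷1 = 30 each, +1 to first 0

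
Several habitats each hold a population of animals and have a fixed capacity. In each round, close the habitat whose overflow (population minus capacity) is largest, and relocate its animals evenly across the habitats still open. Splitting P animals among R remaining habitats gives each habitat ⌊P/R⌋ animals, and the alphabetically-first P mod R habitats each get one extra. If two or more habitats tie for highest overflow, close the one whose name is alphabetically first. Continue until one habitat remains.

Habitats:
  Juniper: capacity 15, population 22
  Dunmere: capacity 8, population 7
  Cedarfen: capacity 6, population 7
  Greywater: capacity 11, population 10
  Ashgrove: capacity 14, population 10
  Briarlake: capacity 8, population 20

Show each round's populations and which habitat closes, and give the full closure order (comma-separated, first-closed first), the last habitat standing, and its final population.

Closure order: Briarlake, Juniper, Cedarfen, Dunmere, Greywater
Last habitat: Ashgrove with 76 animals

Round 1: Ashgrove=10 Briarlake=20 Cedarfen=7 Dunmere=7 Greywater=10 Juniper=22 → close Briarlake (overflow 12)
  20÷5 = 4 each, +1 to first 0
Round 2: Ashgrove=14 Cedarfen=11 Dunmere=11 Greywater=14 Juniper=26 → close Juniper (overflow 11)
  26÷4 = 6 each, +1 to first 2
Round 3: Ashgrove=21 Cedarfen=18 Dunmere=17 Greywater=20 → close Cedarfen (overflow 12)
  18÷3 = 6 each, +1 to first 0
Round 4: Ashgrove=27 Dunmere=23 Greywater=26 → close Dunmere (overflow 15)
  23÷2 = 11 each, +1 to first 1
Round 5: Ashgrove=39 Greywater=37 → close Greywater (overflow 26)
  37÷1 = 37 each, +1 to first 0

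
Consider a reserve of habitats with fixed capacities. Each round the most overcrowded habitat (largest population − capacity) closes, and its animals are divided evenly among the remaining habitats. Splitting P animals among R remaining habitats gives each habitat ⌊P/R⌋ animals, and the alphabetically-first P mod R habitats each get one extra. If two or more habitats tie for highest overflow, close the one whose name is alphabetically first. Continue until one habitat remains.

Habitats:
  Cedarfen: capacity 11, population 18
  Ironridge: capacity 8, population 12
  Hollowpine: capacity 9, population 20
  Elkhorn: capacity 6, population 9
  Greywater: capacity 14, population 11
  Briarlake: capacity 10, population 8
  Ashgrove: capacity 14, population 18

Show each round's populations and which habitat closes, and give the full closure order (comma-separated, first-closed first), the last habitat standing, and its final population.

Round 1: Ashgrove=18 Briarlake=8 Cedarfen=18 Elkhorn=9 Greywater=11 Hollowpine=20 Ironridge=12 → close Hollowpine (overflow 11)
  20÷6 = 3 each, +1 to first 2
Round 2: Ashgrove=22 Briarlake=12 Cedarfen=21 Elkhorn=12 Greywater=14 Ironridge=15 → close Cedarfen (overflow 10)
  21÷5 = 4 each, +1 to first 1
Round 3: Ashgrove=27 Briarlake=16 Elkhorn=16 Greywater=18 Ironridge=19 → close Ashgrove (overflow 13)
  27÷4 = 6 each, +1 to first 3
Round 4: Briarlake=23 Elkhorn=23 Greywater=25 Ironridge=25 → close Elkhorn (overflow 17)
  23÷3 = 7 each, +1 to first 2
Round 5: Briarlake=31 Greywater=33 Ironridge=32 → close Ironridge (overflow 24)
  32÷2 = 16 each, +1 to first 0
Round 6: Briarlake=47 Greywater=49 → close Briarlake (overflow 37)
  47÷1 = 47 each, +1 to first 0

Closure order: Hollowpine, Cedarfen, Ashgrove, Elkhorn, Ironridge, Briarlake
Last habitat: Greywater with 96 animals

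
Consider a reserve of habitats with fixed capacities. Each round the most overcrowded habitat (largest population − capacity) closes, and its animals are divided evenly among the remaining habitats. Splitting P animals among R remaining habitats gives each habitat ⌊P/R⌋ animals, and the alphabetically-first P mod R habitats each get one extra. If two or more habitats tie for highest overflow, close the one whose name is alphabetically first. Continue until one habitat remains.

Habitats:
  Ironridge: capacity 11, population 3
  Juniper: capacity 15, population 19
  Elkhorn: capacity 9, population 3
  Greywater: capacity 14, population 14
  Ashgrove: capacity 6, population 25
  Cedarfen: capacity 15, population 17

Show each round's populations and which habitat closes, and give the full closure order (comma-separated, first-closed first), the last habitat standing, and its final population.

Round 1: Ashgrove=25 Cedarfen=17 Elkhorn=3 Greywater=14 Ironridge=3 Juniper=19 → close Ashgrove (overflow 19)
  25÷5 = 5 each, +1 to first 0
Round 2: Cedarfen=22 Elkhorn=8 Greywater=19 Ironridge=8 Juniper=24 → close Juniper (overflow 9)
  24÷4 = 6 each, +1 to first 0
Round 3: Cedarfen=28 Elkhorn=14 Greywater=25 Ironridge=14 → close Cedarfen (overflow 13)
  28÷3 = 9 each, +1 to first 1
Round 4: Elkhorn=24 Greywater=34 Ironridge=23 → close Greywater (overflow 20)
  34÷2 = 17 each, +1 to first 0
Round 5: Elkhorn=41 Ironridge=40 → close Elkhorn (overflow 32)
  41÷1 = 41 each, +1 to first 0

Closure order: Ashgrove, Juniper, Cedarfen, Greywater, Elkhorn
Last habitat: Ironridge with 81 animals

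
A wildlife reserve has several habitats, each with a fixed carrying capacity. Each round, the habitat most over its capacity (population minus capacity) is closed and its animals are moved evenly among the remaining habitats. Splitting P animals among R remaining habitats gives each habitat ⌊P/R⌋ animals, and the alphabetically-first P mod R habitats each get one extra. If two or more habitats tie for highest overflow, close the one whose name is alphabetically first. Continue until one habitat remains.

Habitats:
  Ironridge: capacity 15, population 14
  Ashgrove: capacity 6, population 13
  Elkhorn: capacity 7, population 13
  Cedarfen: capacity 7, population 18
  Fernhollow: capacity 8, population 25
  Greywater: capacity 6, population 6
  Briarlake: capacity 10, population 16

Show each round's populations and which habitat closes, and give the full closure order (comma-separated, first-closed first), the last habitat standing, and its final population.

Closure order: Fernhollow, Cedarfen, Ashgrove, Briarlake, Elkhorn, Greywater
Last habitat: Ironridge with 105 animals

Round 1: Ashgrove=13 Briarlake=16 Cedarfen=18 Elkhorn=13 Fernhollow=25 Greywater=6 Ironridge=14 → close Fernhollow (overflow 17)
  25÷6 = 4 each, +1 to first 1
Round 2: Ashgrove=18 Briarlake=20 Cedarfen=22 Elkhorn=17 Greywater=10 Ironridge=18 → close Cedarfen (overflow 15)
  22÷5 = 4 each, +1 to first 2
Round 3: Ashgrove=23 Briarlake=25 Elkhorn=21 Greywater=14 Ironridge=22 → close Ashgrove (overflow 17)
  23÷4 = 5 each, +1 to first 3
Round 4: Briarlake=31 Elkhorn=27 Greywater=20 Ironridge=27 → close Briarlake (overflow 21)
  31÷3 = 10 each, +1 to first 1
Round 5: Elkhorn=38 Greywater=30 Ironridge=37 → close Elkhorn (overflow 31)
  38÷2 = 19 each, +1 to first 0
Round 6: Greywater=49 Ironridge=56 → close Greywater (overflow 43)
  49÷1 = 49 each, +1 to first 0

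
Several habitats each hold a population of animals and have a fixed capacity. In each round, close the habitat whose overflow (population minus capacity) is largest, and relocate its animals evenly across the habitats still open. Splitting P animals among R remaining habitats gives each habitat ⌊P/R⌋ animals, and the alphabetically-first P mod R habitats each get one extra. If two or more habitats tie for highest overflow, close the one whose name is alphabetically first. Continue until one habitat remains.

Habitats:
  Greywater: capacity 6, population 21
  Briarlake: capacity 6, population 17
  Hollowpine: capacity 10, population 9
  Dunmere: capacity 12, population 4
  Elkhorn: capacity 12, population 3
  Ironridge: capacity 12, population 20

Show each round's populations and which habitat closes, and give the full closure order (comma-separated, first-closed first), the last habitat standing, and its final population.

Closure order: Greywater, Briarlake, Ironridge, Hollowpine, Dunmere
Last habitat: Elkhorn with 74 animals

Round 1: Briarlake=17 Dunmere=4 Elkhorn=3 Greywater=21 Hollowpine=9 Ironridge=20 → close Greywater (overflow 15)
  21÷5 = 4 each, +1 to first 1
Round 2: Briarlake=22 Dunmere=8 Elkhorn=7 Hollowpine=13 Ironridge=24 → close Briarlake (overflow 16)
  22÷4 = 5 each, +1 to first 2
Round 3: Dunmere=14 Elkhorn=13 Hollowpine=18 Ironridge=29 → close Ironridge (overflow 17)
  29÷3 = 9 each, +1 to first 2
Round 4: Dunmere=24 Elkhorn=23 Hollowpine=27 → close Hollowpine (overflow 17)
  27÷2 = 13 each, +1 to first 1
Round 5: Dunmere=38 Elkhorn=36 → close Dunmere (overflow 26)
  38÷1 = 38 each, +1 to first 0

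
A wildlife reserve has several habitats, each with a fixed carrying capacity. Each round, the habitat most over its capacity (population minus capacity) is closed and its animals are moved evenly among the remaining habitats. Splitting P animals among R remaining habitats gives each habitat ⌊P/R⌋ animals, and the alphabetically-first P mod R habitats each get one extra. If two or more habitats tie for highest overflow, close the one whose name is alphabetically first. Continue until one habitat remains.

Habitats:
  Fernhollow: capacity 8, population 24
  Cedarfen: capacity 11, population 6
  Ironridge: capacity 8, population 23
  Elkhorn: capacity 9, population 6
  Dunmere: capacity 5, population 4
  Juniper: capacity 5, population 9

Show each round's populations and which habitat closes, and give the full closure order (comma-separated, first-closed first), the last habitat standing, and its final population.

Closure order: Fernhollow, Ironridge, Juniper, Dunmere, Cedarfen
Last habitat: Elkhorn with 72 animals

Round 1: Cedarfen=6 Dunmere=4 Elkhorn=6 Fernhollow=24 Ironridge=23 Juniper=9 → close Fernhollow (overflow 16)
  24÷5 = 4 each, +1 to first 4
Round 2: Cedarfen=11 Dunmere=9 Elkhorn=11 Ironridge=28 Juniper=13 → close Ironridge (overflow 20)
  28÷4 = 7 each, +1 to first 0
Round 3: Cedarfen=18 Dunmere=16 Elkhorn=18 Juniper=20 → close Juniper (overflow 15)
  20÷3 = 6 each, +1 to first 2
Round 4: Cedarfen=25 Dunmere=23 Elkhorn=24 → close Dunmere (overflow 18)
  23÷2 = 11 each, +1 to first 1
Round 5: Cedarfen=37 Elkhorn=35 → close Cedarfen (overflow 26)
  37÷1 = 37 each, +1 to first 0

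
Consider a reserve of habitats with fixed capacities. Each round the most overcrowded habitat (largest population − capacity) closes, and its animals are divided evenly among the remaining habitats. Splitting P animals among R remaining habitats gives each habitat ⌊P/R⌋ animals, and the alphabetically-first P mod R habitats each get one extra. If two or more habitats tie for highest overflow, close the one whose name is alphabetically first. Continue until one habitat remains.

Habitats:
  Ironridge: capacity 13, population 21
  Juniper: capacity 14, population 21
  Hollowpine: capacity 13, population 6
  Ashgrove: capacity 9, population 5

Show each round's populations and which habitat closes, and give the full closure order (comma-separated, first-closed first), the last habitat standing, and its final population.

Closure order: Ironridge, Juniper, Ashgrove
Last habitat: Hollowpine with 53 animals

Round 1: Ashgrove=5 Hollowpine=6 Ironridge=21 Juniper=21 → close Ironridge (overflow 8)
  21÷3 = 7 each, +1 to first 0
Round 2: Ashgrove=12 Hollowpine=13 Juniper=28 → close Juniper (overflow 14)
  28÷2 = 14 each, +1 to first 0
Round 3: Ashgrove=26 Hollowpine=27 → close Ashgrove (overflow 17)
  26÷1 = 26 each, +1 to first 0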